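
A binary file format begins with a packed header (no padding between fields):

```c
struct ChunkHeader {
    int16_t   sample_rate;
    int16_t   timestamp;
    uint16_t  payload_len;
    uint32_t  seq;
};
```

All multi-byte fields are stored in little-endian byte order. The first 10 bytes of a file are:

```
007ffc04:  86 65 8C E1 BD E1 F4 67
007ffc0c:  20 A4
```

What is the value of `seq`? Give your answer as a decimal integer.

`seq` follows `sample_rate` (2 B), `timestamp` (2 B), `payload_len` (2 B), so it starts at offset 2 + 2 + 2 = 6 and occupies 4 bytes.
Bytes at offsets 6..9: F4 67 20 A4.
Little-endian stores the least-significant byte at the lowest address.
Reassemble most-significant byte first: A4 20 67 F4 → 0xA42067F4.
0xA42067F4 = 2753587188.

2753587188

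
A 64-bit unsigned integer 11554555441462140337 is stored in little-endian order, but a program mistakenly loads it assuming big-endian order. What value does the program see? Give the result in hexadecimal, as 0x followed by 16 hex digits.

0xB15DE891F4065AA0

11554555441462140337 in 64-bit hexadecimal is 0xA05A06F491E85DB1.
Stored little-endian, the bytes at ascending addresses are B1 5D E8 91 F4 06 5A A0.
Read back as big-endian, the last byte is least significant, giving 0xB15DE891F4065AA0.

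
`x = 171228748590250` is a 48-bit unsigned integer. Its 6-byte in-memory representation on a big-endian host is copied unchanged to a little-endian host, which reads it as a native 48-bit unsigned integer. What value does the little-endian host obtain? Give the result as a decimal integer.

187109114428315

171228748590250 in 48-bit hexadecimal is 0x9BBB4CBC2CAA.
Stored big-endian, the bytes at ascending addresses are 9B BB 4C BC 2C AA.
Read back as little-endian, the first byte is least significant, giving 0xAA2CBC4CBB9B.
0xAA2CBC4CBB9B = 187109114428315.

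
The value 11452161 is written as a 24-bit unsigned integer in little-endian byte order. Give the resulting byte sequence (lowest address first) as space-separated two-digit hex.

01 BF AE

11452161 in hexadecimal, padded to 24 bits, is 0xAEBF01.
Split into bytes (most-significant first): AE BF 01.
In little-endian order the low byte comes first in memory.
So at ascending addresses the bytes are 01 BF AE.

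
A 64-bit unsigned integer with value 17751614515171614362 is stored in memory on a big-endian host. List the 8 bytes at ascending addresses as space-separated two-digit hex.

F6 5A 67 59 76 78 DE 9A

17751614515171614362 in hexadecimal, padded to 64 bits, is 0xF65A67597678DE9A.
Split into bytes (most-significant first): F6 5A 67 59 76 78 DE 9A.
Big-endian stores the most-significant byte at the lowest address.
So the memory order matches the most-significant-first order: F6 5A 67 59 76 78 DE 9A.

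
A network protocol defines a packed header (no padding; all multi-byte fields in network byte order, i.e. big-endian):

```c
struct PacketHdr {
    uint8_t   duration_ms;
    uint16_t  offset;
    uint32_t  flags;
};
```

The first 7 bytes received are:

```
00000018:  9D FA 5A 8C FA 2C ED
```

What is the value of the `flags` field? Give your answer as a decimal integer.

`flags` follows `duration_ms` (1 B), `offset` (2 B), so it starts at offset 1 + 2 = 3 and occupies 4 bytes.
Bytes at offsets 3..6: 8C FA 2C ED.
Big-endian: lowest address holds the most-significant byte.
The bytes are already most-significant first: 0x8CFA2CED.
0x8CFA2CED = 2365205741.

2365205741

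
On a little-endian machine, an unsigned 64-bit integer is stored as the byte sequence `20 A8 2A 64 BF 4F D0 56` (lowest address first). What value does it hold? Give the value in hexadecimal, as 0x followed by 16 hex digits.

0x56D04FBF642AA820

Little-endian stores the least-significant byte at the lowest address.
Reassemble most-significant byte first: 56 D0 4F BF 64 2A A8 20 → 0x56D04FBF642AA820.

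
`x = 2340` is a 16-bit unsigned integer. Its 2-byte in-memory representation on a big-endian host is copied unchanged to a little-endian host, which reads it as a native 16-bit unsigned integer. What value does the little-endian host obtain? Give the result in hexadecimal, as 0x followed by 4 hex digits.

2340 in 16-bit hexadecimal is 0x0924.
Stored big-endian, the bytes at ascending addresses are 09 24.
Read back as little-endian, the first byte is least significant, giving 0x2409.

0x2409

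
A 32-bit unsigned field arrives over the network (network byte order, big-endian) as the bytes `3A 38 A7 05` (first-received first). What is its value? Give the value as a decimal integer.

In big-endian order the high byte comes first in memory.
The bytes are already most-significant first: 0x3A38A705.
0x3A38A705 = 976791301.

976791301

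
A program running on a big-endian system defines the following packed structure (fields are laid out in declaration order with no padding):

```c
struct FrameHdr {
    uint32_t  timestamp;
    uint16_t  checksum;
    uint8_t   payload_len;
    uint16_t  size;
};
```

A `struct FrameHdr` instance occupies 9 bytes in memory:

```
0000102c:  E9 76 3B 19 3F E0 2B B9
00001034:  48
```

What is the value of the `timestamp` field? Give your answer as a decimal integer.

`timestamp` is the first field, at byte offset 0, occupying 4 bytes.
Bytes at offsets 0..3: E9 76 3B 19.
Big-endian stores the most-significant byte at the lowest address.
The bytes are already most-significant first: 0xE9763B19.
0xE9763B19 = 3916839705.

3916839705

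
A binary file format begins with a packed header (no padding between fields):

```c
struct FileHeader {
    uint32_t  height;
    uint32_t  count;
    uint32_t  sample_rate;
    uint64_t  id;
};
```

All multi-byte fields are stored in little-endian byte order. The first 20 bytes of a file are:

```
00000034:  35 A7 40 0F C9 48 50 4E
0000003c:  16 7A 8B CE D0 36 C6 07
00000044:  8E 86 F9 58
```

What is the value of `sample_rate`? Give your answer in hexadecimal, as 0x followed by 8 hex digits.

`sample_rate` follows `height` (4 B), `count` (4 B), so it starts at offset 4 + 4 = 8 and occupies 4 bytes.
Bytes at offsets 8..11: 16 7A 8B CE.
Little-endian stores the least-significant byte at the lowest address.
Reassemble most-significant byte first: CE 8B 7A 16 → 0xCE8B7A16.

0xCE8B7A16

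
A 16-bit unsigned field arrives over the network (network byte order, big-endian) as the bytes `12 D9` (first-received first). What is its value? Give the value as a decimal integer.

4825

In big-endian order the high byte comes first in memory.
The bytes are already most-significant first: 0x12D9.
0x12D9 = 4825.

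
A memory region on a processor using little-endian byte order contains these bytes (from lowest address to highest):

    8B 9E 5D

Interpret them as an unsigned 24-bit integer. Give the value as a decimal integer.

In little-endian order the low byte comes first in memory.
Reassemble most-significant byte first: 5D 9E 8B → 0x5D9E8B.
0x5D9E8B = 6135435.

6135435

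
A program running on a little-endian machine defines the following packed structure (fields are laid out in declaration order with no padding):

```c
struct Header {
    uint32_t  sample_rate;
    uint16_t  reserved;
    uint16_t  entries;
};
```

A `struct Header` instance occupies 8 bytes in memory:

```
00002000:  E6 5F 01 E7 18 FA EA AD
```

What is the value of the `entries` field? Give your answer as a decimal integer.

44522

`entries` follows `sample_rate` (4 B), `reserved` (2 B), so it starts at offset 4 + 2 = 6 and occupies 2 bytes.
Bytes at offsets 6..7: EA AD.
Little-endian stores the least-significant byte at the lowest address.
Reassemble most-significant byte first: AD EA → 0xADEA.
0xADEA = 44522.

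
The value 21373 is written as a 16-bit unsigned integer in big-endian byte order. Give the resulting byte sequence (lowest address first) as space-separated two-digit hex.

53 7D

21373 in hexadecimal, padded to 16 bits, is 0x537D.
Split into bytes (most-significant first): 53 7D.
Big-endian stores the most-significant byte at the lowest address.
So the memory order matches the most-significant-first order: 53 7D.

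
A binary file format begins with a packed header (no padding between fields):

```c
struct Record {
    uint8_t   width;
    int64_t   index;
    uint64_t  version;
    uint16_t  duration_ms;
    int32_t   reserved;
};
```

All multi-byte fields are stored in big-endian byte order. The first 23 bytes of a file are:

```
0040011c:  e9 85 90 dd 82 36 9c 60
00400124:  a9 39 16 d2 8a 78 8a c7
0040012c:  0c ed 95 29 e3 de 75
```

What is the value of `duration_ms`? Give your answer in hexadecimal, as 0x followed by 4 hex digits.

`duration_ms` follows `width` (1 B), `index` (8 B), `version` (8 B), so it starts at offset 1 + 8 + 8 = 17 and occupies 2 bytes.
Bytes at offsets 17..18: ED 95.
Big-endian stores the most-significant byte at the lowest address.
The bytes are already most-significant first: 0xED95.

0xED95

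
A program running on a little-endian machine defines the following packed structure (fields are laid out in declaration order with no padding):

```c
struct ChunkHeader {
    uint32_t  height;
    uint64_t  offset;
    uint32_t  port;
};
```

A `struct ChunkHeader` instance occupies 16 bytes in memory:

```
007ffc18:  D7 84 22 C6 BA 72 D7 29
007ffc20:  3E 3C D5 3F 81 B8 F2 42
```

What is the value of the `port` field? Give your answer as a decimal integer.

`port` follows `height` (4 B), `offset` (8 B), so it starts at offset 4 + 8 = 12 and occupies 4 bytes.
Bytes at offsets 12..15: 81 B8 F2 42.
In little-endian order the low byte comes first in memory.
Reassemble most-significant byte first: 42 F2 B8 81 → 0x42F2B881.
0x42F2B881 = 1123203201.

1123203201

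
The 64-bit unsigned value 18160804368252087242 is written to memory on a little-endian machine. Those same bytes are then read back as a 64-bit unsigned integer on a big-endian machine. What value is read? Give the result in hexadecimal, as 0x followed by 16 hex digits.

0xCA2B07555A2308FC

18160804368252087242 in 64-bit hexadecimal is 0xFC08235A55072BCA.
Stored little-endian, the bytes at ascending addresses are CA 2B 07 55 5A 23 08 FC.
Read back as big-endian, the last byte is least significant, giving 0xCA2B07555A2308FC.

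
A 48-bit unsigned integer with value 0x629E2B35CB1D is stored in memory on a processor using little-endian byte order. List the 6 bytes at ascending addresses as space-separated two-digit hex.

1D CB 35 2B 9E 62

Split into bytes (most-significant first): 62 9E 2B 35 CB 1D.
In little-endian order the low byte comes first in memory.
So at ascending addresses the bytes are 1D CB 35 2B 9E 62.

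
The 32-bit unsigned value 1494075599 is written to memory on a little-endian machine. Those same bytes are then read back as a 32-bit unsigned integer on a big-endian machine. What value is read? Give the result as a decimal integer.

1494075599 in 32-bit hexadecimal is 0x590DC8CF.
Stored little-endian, the bytes at ascending addresses are CF C8 0D 59.
Read back as big-endian, the last byte is least significant, giving 0xCFC80D59.
0xCFC80D59 = 3485994329.

3485994329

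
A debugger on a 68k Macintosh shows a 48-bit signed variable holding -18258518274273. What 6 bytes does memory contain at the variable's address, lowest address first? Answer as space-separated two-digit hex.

EF 64 DB 81 0F 1F

Two's complement of -18258518274273 in 48 bits: 18258518274273 = 0x109B247EF0E1; invert → 0xEF64DB810F1E; add 1 → 0xEF64DB810F1F.
Split into bytes (most-significant first): EF 64 DB 81 0F 1F.
Big-endian stores the most-significant byte at the lowest address.
So the memory order matches the most-significant-first order: EF 64 DB 81 0F 1F.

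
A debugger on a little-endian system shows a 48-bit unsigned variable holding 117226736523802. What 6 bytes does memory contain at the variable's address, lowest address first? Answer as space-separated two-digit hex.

1A 1A FD F9 9D 6A

117226736523802 in hexadecimal, padded to 48 bits, is 0x6A9DF9FD1A1A.
Split into bytes (most-significant first): 6A 9D F9 FD 1A 1A.
Little-endian stores the least-significant byte at the lowest address.
So at ascending addresses the bytes are 1A 1A FD F9 9D 6A.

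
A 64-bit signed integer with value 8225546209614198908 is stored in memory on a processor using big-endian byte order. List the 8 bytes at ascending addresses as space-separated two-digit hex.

72 27 02 B2 63 9D 78 7C

8225546209614198908 in hexadecimal, padded to 64 bits, is 0x722702B2639D787C.
Split into bytes (most-significant first): 72 27 02 B2 63 9D 78 7C.
In big-endian order the high byte comes first in memory.
So the memory order matches the most-significant-first order: 72 27 02 B2 63 9D 78 7C.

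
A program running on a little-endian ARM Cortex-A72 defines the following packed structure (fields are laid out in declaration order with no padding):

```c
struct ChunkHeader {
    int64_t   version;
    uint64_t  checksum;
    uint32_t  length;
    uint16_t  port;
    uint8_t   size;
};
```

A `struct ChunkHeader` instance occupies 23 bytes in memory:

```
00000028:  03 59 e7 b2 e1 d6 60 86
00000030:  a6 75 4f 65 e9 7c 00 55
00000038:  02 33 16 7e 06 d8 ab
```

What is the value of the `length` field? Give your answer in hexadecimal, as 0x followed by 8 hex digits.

0x7E163302

`length` follows `version` (8 B), `checksum` (8 B), so it starts at offset 8 + 8 = 16 and occupies 4 bytes.
Bytes at offsets 16..19: 02 33 16 7E.
In little-endian order the low byte comes first in memory.
Reassemble most-significant byte first: 7E 16 33 02 → 0x7E163302.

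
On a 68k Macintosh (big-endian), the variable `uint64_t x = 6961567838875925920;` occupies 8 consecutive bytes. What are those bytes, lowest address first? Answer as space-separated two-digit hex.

6961567838875925920 in hexadecimal, padded to 64 bits, is 0x609C7510C3FBBDA0.
Split into bytes (most-significant first): 60 9C 75 10 C3 FB BD A0.
Big-endian: lowest address holds the most-significant byte.
So the memory order matches the most-significant-first order: 60 9C 75 10 C3 FB BD A0.

60 9C 75 10 C3 FB BD A0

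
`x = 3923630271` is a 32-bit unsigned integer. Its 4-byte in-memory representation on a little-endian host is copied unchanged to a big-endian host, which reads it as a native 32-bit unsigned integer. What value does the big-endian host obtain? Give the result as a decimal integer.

3218660841

3923630271 in 32-bit hexadecimal is 0xE9DDD8BF.
Stored little-endian, the bytes at ascending addresses are BF D8 DD E9.
Read back as big-endian, the last byte is least significant, giving 0xBFD8DDE9.
0xBFD8DDE9 = 3218660841.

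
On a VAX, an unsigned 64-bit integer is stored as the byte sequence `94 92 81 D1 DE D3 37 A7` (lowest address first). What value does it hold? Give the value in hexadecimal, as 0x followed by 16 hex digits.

0xA737D3DED1819294

Little-endian stores the least-significant byte at the lowest address.
Reassemble most-significant byte first: A7 37 D3 DE D1 81 92 94 → 0xA737D3DED1819294.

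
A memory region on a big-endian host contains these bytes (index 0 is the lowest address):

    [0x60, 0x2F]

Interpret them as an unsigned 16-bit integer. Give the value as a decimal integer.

Big-endian stores the most-significant byte at the lowest address.
The bytes are already most-significant first: 0x602F.
0x602F = 24623.

24623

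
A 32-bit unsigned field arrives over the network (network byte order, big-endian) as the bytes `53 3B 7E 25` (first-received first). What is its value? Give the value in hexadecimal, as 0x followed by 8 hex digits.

0x533B7E25

Big-endian: lowest address holds the most-significant byte.
The bytes are already most-significant first: 0x533B7E25.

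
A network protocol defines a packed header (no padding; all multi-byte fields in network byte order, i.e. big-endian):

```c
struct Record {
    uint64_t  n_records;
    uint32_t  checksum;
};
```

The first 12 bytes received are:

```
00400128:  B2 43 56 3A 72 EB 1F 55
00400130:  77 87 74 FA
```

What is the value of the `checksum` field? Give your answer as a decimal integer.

2005366010

`checksum` follows `n_records` (8 bytes), so it starts at byte offset 8 and occupies 4 bytes.
Bytes at offsets 8..11: 77 87 74 FA.
Big-endian stores the most-significant byte at the lowest address.
The bytes are already most-significant first: 0x778774FA.
0x778774FA = 2005366010.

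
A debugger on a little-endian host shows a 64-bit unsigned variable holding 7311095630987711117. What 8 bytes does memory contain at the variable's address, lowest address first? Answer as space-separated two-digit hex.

8D D2 EE 93 BD 3A 76 65

7311095630987711117 in hexadecimal, padded to 64 bits, is 0x65763ABD93EED28D.
Split into bytes (most-significant first): 65 76 3A BD 93 EE D2 8D.
Little-endian stores the least-significant byte at the lowest address.
So at ascending addresses the bytes are 8D D2 EE 93 BD 3A 76 65.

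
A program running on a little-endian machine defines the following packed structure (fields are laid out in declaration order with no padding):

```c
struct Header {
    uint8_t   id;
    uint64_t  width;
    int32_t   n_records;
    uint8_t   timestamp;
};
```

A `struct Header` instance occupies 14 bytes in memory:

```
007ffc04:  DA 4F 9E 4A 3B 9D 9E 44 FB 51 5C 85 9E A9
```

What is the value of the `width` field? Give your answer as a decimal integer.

`width` follows `id` (1 byte), so it starts at byte offset 1 and occupies 8 bytes.
Bytes at offsets 1..8: 4F 9E 4A 3B 9D 9E 44 FB.
In little-endian order the low byte comes first in memory.
Reassemble most-significant byte first: FB 44 9E 9D 3B 4A 9E 4F → 0xFB449E9D3B4A9E4F.
0xFB449E9D3B4A9E4F = 18105770800078036559.

18105770800078036559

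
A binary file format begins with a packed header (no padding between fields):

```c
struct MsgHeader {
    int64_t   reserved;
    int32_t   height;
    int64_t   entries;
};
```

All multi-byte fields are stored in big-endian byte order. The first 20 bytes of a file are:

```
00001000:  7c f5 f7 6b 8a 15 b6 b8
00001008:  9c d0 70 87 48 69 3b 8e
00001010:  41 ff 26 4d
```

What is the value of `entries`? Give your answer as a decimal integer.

5217767125464065613

`entries` follows `reserved` (8 B), `height` (4 B), so it starts at offset 8 + 4 = 12 and occupies 8 bytes.
Bytes at offsets 12..19: 48 69 3B 8E 41 FF 26 4D.
Big-endian: lowest address holds the most-significant byte.
The bytes are already most-significant first: 0x48693B8E41FF264D.
0x48693B8E41FF264D = 5217767125464065613.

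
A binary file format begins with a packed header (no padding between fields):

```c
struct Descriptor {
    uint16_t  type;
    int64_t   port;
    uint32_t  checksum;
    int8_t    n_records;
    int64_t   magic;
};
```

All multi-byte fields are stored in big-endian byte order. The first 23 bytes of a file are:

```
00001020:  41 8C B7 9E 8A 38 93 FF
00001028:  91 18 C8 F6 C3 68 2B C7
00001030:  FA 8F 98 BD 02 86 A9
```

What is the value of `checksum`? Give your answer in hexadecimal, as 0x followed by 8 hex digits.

`checksum` follows `type` (2 B), `port` (8 B), so it starts at offset 2 + 8 = 10 and occupies 4 bytes.
Bytes at offsets 10..13: C8 F6 C3 68.
In big-endian order the high byte comes first in memory.
The bytes are already most-significant first: 0xC8F6C368.

0xC8F6C368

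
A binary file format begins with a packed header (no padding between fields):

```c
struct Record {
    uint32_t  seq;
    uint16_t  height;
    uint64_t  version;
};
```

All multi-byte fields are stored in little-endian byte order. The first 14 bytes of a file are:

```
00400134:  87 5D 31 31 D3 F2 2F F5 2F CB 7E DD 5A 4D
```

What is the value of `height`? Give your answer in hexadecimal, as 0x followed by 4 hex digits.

`height` follows `seq` (4 bytes), so it starts at byte offset 4 and occupies 2 bytes.
Bytes at offsets 4..5: D3 F2.
Little-endian: lowest address holds the least-significant byte.
Reassemble most-significant byte first: F2 D3 → 0xF2D3.

0xF2D3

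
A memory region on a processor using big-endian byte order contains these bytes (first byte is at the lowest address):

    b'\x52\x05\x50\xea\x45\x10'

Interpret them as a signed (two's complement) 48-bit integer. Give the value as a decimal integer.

90182785844496

In big-endian order the high byte comes first in memory.
The bytes are already most-significant first: 0x520550EA4510.
0x520550EA4510 = 90182785844496.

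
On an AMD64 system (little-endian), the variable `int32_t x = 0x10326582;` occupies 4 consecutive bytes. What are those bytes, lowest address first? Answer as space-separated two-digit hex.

82 65 32 10

Split into bytes (most-significant first): 10 32 65 82.
In little-endian order the low byte comes first in memory.
So at ascending addresses the bytes are 82 65 32 10.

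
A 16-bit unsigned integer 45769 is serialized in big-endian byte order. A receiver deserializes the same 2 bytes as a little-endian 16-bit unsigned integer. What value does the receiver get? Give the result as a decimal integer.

51634

45769 in 16-bit hexadecimal is 0xB2C9.
Stored big-endian, the bytes at ascending addresses are B2 C9.
Read back as little-endian, the first byte is least significant, giving 0xC9B2.
0xC9B2 = 51634.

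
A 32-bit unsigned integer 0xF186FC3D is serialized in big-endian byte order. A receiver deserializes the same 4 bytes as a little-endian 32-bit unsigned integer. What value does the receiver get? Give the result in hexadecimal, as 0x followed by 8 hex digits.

Stored big-endian, the bytes at ascending addresses are F1 86 FC 3D.
Read back as little-endian, the first byte is least significant, giving 0x3DFC86F1.

0x3DFC86F1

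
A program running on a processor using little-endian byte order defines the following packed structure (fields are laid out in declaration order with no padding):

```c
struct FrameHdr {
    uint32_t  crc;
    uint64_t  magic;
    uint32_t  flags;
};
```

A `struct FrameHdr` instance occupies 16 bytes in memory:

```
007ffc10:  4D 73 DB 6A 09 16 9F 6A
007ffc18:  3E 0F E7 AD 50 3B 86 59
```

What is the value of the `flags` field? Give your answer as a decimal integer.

`flags` follows `crc` (4 B), `magic` (8 B), so it starts at offset 4 + 8 = 12 and occupies 4 bytes.
Bytes at offsets 12..15: 50 3B 86 59.
Little-endian: lowest address holds the least-significant byte.
Reassemble most-significant byte first: 59 86 3B 50 → 0x59863B50.
0x59863B50 = 1501969232.

1501969232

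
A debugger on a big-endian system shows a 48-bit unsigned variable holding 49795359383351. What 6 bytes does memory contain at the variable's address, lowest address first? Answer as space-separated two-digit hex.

49795359383351 in hexadecimal, padded to 48 bits, is 0x2D49E2B51F37.
Split into bytes (most-significant first): 2D 49 E2 B5 1F 37.
In big-endian order the high byte comes first in memory.
So the memory order matches the most-significant-first order: 2D 49 E2 B5 1F 37.

2D 49 E2 B5 1F 37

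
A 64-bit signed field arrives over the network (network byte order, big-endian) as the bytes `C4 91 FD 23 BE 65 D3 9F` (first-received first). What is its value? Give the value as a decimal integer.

-4282363440692604001

Big-endian: lowest address holds the most-significant byte.
The bytes are already most-significant first: 0xC491FD23BE65D39F.
Top bit is set, so as a signed 64-bit value this is 0xC491FD23BE65D39F − 2^64 = -4282363440692604001.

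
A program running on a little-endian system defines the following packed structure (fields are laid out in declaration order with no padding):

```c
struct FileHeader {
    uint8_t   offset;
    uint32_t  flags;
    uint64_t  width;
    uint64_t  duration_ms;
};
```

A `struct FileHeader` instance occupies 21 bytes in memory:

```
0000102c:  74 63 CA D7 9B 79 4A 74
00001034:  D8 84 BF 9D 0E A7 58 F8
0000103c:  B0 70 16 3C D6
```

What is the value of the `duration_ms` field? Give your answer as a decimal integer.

`duration_ms` follows `offset` (1 B), `flags` (4 B), `width` (8 B), so it starts at offset 1 + 4 + 8 = 13 and occupies 8 bytes.
Bytes at offsets 13..20: A7 58 F8 B0 70 16 3C D6.
In little-endian order the low byte comes first in memory.
Reassemble most-significant byte first: D6 3C 16 70 B0 F8 58 A7 → 0xD63C1670B0F858A7.
0xD63C1670B0F858A7 = 15437238295980431527.

15437238295980431527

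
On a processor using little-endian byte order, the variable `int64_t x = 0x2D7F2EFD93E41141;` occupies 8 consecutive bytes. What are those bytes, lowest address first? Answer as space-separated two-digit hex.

Split into bytes (most-significant first): 2D 7F 2E FD 93 E4 11 41.
Little-endian stores the least-significant byte at the lowest address.
So at ascending addresses the bytes are 41 11 E4 93 FD 2E 7F 2D.

41 11 E4 93 FD 2E 7F 2D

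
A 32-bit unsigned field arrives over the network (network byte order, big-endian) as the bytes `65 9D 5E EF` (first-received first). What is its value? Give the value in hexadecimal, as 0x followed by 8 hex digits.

Big-endian: lowest address holds the most-significant byte.
The bytes are already most-significant first: 0x659D5EEF.

0x659D5EEF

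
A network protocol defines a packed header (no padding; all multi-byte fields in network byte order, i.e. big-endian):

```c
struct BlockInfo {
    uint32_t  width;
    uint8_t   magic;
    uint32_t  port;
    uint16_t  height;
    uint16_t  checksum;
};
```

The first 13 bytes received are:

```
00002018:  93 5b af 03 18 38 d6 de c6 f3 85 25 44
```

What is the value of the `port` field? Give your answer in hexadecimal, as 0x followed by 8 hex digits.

0x38D6DEC6

`port` follows `width` (4 B), `magic` (1 B), so it starts at offset 4 + 1 = 5 and occupies 4 bytes.
Bytes at offsets 5..8: 38 D6 DE C6.
In big-endian order the high byte comes first in memory.
The bytes are already most-significant first: 0x38D6DEC6.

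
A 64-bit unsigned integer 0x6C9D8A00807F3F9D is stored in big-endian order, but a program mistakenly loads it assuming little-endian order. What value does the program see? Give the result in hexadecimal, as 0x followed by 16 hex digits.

Stored big-endian, the bytes at ascending addresses are 6C 9D 8A 00 80 7F 3F 9D.
Read back as little-endian, the first byte is least significant, giving 0x9D3F7F80008A9D6C.

0x9D3F7F80008A9D6C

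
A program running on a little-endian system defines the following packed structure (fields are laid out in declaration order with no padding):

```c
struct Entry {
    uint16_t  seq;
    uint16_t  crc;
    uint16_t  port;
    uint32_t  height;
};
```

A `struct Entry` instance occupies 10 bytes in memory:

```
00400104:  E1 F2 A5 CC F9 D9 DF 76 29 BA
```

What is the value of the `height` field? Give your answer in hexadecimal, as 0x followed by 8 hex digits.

0xBA2976DF

`height` follows `seq` (2 B), `crc` (2 B), `port` (2 B), so it starts at offset 2 + 2 + 2 = 6 and occupies 4 bytes.
Bytes at offsets 6..9: DF 76 29 BA.
Little-endian: lowest address holds the least-significant byte.
Reassemble most-significant byte first: BA 29 76 DF → 0xBA2976DF.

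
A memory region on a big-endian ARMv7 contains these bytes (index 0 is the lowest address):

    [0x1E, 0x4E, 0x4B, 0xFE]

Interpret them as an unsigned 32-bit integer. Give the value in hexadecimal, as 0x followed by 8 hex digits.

0x1E4E4BFE

Big-endian: lowest address holds the most-significant byte.
The bytes are already most-significant first: 0x1E4E4BFE.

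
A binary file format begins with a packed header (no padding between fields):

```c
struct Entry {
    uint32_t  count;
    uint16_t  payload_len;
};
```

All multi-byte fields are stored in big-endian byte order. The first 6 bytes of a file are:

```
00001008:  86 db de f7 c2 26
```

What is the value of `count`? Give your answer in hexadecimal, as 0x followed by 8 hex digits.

0x86DBDEF7

`count` is the first field, at byte offset 0, occupying 4 bytes.
Bytes at offsets 0..3: 86 DB DE F7.
Big-endian stores the most-significant byte at the lowest address.
The bytes are already most-significant first: 0x86DBDEF7.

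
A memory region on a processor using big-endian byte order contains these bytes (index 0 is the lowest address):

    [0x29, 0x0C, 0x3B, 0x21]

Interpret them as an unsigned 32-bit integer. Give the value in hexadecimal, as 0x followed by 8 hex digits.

0x290C3B21

Big-endian stores the most-significant byte at the lowest address.
The bytes are already most-significant first: 0x290C3B21.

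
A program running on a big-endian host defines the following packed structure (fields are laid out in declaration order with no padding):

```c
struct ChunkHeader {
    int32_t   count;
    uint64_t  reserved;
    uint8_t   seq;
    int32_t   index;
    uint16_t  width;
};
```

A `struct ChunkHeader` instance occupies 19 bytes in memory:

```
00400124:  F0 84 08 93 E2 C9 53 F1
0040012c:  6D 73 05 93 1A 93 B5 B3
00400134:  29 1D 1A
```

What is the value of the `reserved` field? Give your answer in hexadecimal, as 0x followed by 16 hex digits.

`reserved` follows `count` (4 bytes), so it starts at byte offset 4 and occupies 8 bytes.
Bytes at offsets 4..11: E2 C9 53 F1 6D 73 05 93.
In big-endian order the high byte comes first in memory.
The bytes are already most-significant first: 0xE2C953F16D730593.

0xE2C953F16D730593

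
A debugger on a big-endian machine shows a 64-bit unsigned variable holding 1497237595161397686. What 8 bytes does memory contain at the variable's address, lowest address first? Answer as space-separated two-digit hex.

1497237595161397686 in hexadecimal, padded to 64 bits, is 0x14C741A8FBF489B6.
Split into bytes (most-significant first): 14 C7 41 A8 FB F4 89 B6.
In big-endian order the high byte comes first in memory.
So the memory order matches the most-significant-first order: 14 C7 41 A8 FB F4 89 B6.

14 C7 41 A8 FB F4 89 B6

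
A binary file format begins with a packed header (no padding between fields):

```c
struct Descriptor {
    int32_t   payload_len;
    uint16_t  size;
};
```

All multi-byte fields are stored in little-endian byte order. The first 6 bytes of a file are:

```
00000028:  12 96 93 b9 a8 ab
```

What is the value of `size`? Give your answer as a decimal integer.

43944

`size` follows `payload_len` (4 bytes), so it starts at byte offset 4 and occupies 2 bytes.
Bytes at offsets 4..5: A8 AB.
In little-endian order the low byte comes first in memory.
Reassemble most-significant byte first: AB A8 → 0xABA8.
0xABA8 = 43944.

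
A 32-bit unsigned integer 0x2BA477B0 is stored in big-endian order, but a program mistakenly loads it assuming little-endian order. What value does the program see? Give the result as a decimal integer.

Stored big-endian, the bytes at ascending addresses are 2B A4 77 B0.
Read back as little-endian, the first byte is least significant, giving 0xB077A42B.
0xB077A42B = 2960630827.

2960630827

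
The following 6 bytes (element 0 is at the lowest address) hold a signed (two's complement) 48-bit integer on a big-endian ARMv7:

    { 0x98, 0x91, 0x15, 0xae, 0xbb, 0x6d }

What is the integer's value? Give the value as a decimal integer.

In big-endian order the high byte comes first in memory.
The bytes are already most-significant first: 0x989115AEBB6D.
Top bit is set, so as a signed 48-bit value this is 0x989115AEBB6D − 2^48 = -113726075258003.

-113726075258003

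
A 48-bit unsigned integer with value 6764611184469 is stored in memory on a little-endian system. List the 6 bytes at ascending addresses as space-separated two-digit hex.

55 27 3F 02 27 06

6764611184469 in hexadecimal, padded to 48 bits, is 0x0627023F2755.
Split into bytes (most-significant first): 06 27 02 3F 27 55.
Little-endian stores the least-significant byte at the lowest address.
So at ascending addresses the bytes are 55 27 3F 02 27 06.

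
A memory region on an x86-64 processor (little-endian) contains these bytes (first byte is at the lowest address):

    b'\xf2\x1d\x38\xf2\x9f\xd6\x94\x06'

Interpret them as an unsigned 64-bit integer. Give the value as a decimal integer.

474239843232652786

Little-endian stores the least-significant byte at the lowest address.
Reassemble most-significant byte first: 06 94 D6 9F F2 38 1D F2 → 0x0694D69FF2381DF2.
0x0694D69FF2381DF2 = 474239843232652786.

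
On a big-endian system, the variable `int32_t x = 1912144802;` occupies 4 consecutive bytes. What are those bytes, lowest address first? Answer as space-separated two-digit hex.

1912144802 in hexadecimal, padded to 32 bits, is 0x71F903A2.
Split into bytes (most-significant first): 71 F9 03 A2.
In big-endian order the high byte comes first in memory.
So the memory order matches the most-significant-first order: 71 F9 03 A2.

71 F9 03 A2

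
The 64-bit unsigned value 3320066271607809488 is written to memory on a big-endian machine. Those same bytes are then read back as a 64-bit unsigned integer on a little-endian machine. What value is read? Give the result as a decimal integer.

15016673504877482798

3320066271607809488 in 64-bit hexadecimal is 0x2E133EAEFDF065D0.
Stored big-endian, the bytes at ascending addresses are 2E 13 3E AE FD F0 65 D0.
Read back as little-endian, the first byte is least significant, giving 0xD065F0FDAE3E132E.
0xD065F0FDAE3E132E = 15016673504877482798.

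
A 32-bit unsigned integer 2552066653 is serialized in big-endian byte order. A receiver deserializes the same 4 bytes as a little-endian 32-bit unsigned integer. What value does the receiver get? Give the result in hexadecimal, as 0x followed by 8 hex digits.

0x5D721D98

2552066653 in 32-bit hexadecimal is 0x981D725D.
Stored big-endian, the bytes at ascending addresses are 98 1D 72 5D.
Read back as little-endian, the first byte is least significant, giving 0x5D721D98.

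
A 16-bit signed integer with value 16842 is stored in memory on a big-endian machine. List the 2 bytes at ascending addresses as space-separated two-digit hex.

16842 in hexadecimal, padded to 16 bits, is 0x41CA.
Split into bytes (most-significant first): 41 CA.
Big-endian: lowest address holds the most-significant byte.
So the memory order matches the most-significant-first order: 41 CA.

41 CA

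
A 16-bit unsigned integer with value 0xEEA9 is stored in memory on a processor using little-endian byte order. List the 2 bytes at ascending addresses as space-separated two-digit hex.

Split into bytes (most-significant first): EE A9.
Little-endian: lowest address holds the least-significant byte.
So at ascending addresses the bytes are A9 EE.

A9 EE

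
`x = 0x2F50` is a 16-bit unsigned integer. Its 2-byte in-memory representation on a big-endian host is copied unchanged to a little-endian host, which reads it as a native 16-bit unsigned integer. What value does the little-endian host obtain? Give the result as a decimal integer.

20527

Stored big-endian, the bytes at ascending addresses are 2F 50.
Read back as little-endian, the first byte is least significant, giving 0x502F.
0x502F = 20527.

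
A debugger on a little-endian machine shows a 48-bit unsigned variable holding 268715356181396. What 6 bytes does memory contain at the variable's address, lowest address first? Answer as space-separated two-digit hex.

268715356181396 in hexadecimal, padded to 48 bits, is 0xF4652B59D394.
Split into bytes (most-significant first): F4 65 2B 59 D3 94.
In little-endian order the low byte comes first in memory.
So at ascending addresses the bytes are 94 D3 59 2B 65 F4.

94 D3 59 2B 65 F4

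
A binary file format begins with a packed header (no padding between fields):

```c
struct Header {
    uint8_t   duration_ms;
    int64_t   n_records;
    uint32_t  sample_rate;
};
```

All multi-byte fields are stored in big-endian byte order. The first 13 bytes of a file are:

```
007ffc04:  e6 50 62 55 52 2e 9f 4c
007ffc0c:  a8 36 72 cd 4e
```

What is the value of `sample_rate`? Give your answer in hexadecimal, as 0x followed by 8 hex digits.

`sample_rate` follows `duration_ms` (1 B), `n_records` (8 B), so it starts at offset 1 + 8 = 9 and occupies 4 bytes.
Bytes at offsets 9..12: 36 72 CD 4E.
Big-endian stores the most-significant byte at the lowest address.
The bytes are already most-significant first: 0x3672CD4E.

0x3672CD4E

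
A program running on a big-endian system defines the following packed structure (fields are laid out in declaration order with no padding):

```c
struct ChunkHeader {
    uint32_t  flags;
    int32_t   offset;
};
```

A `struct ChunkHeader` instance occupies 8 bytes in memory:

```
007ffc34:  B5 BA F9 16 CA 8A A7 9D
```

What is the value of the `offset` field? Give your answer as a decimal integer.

`offset` follows `flags` (4 bytes), so it starts at byte offset 4 and occupies 4 bytes.
Bytes at offsets 4..7: CA 8A A7 9D.
In big-endian order the high byte comes first in memory.
The bytes are already most-significant first: 0xCA8AA79D.
Top bit is set, so as a signed 32-bit value this is 0xCA8AA79D − 2^32 = -896882787.

-896882787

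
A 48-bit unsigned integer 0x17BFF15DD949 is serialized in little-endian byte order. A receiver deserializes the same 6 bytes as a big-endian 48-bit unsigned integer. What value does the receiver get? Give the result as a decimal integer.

Stored little-endian, the bytes at ascending addresses are 49 D9 5D F1 BF 17.
Read back as big-endian, the last byte is least significant, giving 0x49D95DF1BF17.
0x49D95DF1BF17 = 81197932855063.

81197932855063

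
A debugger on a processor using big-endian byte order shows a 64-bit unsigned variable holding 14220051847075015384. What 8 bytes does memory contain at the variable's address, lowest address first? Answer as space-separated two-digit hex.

C5 57 C5 D0 58 8B 2A D8

14220051847075015384 in hexadecimal, padded to 64 bits, is 0xC557C5D0588B2AD8.
Split into bytes (most-significant first): C5 57 C5 D0 58 8B 2A D8.
In big-endian order the high byte comes first in memory.
So the memory order matches the most-significant-first order: C5 57 C5 D0 58 8B 2A D8.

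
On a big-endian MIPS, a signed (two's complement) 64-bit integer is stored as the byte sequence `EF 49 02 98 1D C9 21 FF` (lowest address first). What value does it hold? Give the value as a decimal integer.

In big-endian order the high byte comes first in memory.
The bytes are already most-significant first: 0xEF4902981DC921FF.
Top bit is set, so as a signed 64-bit value this is 0xEF4902981DC921FF − 2^64 = -1204428572986891777.

-1204428572986891777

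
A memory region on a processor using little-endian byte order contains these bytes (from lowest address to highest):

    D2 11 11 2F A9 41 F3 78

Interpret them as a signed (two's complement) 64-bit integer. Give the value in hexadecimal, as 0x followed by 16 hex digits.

In little-endian order the low byte comes first in memory.
Reassemble most-significant byte first: 78 F3 41 A9 2F 11 11 D2 → 0x78F341A92F1111D2.

0x78F341A92F1111D2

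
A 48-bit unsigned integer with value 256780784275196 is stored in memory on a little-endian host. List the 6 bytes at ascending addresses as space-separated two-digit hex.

FC 8E 6E 6F 8A E9

256780784275196 in hexadecimal, padded to 48 bits, is 0xE98A6F6E8EFC.
Split into bytes (most-significant first): E9 8A 6F 6E 8E FC.
In little-endian order the low byte comes first in memory.
So at ascending addresses the bytes are FC 8E 6E 6F 8A E9.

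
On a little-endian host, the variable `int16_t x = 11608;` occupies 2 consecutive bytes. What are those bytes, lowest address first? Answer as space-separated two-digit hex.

11608 in hexadecimal, padded to 16 bits, is 0x2D58.
Split into bytes (most-significant first): 2D 58.
In little-endian order the low byte comes first in memory.
So at ascending addresses the bytes are 58 2D.

58 2D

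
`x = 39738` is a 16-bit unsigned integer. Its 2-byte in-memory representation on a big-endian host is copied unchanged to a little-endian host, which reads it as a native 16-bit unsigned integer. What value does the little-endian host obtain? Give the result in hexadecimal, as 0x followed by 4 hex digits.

0x3A9B

39738 in 16-bit hexadecimal is 0x9B3A.
Stored big-endian, the bytes at ascending addresses are 9B 3A.
Read back as little-endian, the first byte is least significant, giving 0x3A9B.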